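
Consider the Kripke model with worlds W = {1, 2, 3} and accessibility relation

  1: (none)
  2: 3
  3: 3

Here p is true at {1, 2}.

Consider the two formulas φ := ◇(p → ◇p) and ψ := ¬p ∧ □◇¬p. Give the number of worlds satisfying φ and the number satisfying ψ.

For ◇(p → ◇p):
1: no successors, so ◇(p → ◇p) fails. ✗
2: successors {3}; p → ◇p there: 3:T. ✓
3: successors {3}; p → ◇p there: 3:T. ✓
— 2 worlds.
For ¬p ∧ □◇¬p:
1: ¬p is F, □◇¬p is T. ✗
2: ¬p is F, □◇¬p is T. ✗
3: ¬p is T, □◇¬p is T. ✓
— 1 world.

2 and 1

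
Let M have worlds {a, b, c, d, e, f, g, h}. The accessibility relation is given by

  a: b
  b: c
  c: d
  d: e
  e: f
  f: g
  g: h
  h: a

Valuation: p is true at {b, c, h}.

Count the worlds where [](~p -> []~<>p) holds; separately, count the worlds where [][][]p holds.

For [](~p -> []~<>p):
a: successors {b}; ~p -> []~<>p there: b:T. ✓
b: successors {c}; ~p -> []~<>p there: c:T. ✓
c: successors {d}; ~p -> []~<>p there: d:T. ✓
d: successors {e}; ~p -> []~<>p there: e:T. ✓
e: successors {f}; ~p -> []~<>p there: f:F. ✗
f: successors {g}; ~p -> []~<>p there: g:T. ✓
g: successors {h}; ~p -> []~<>p there: h:T. ✓
h: successors {a}; ~p -> []~<>p there: a:F. ✗
— 6 worlds.
For [][][]p:
a: successors {b}; [][]p there: b:F. ✗
b: successors {c}; [][]p there: c:F. ✗
c: successors {d}; [][]p there: d:F. ✗
d: successors {e}; [][]p there: e:F. ✗
e: successors {f}; [][]p there: f:T. ✓
f: successors {g}; [][]p there: g:F. ✗
g: successors {h}; [][]p there: h:T. ✓
h: successors {a}; [][]p there: a:T. ✓
— 3 worlds.

6 and 3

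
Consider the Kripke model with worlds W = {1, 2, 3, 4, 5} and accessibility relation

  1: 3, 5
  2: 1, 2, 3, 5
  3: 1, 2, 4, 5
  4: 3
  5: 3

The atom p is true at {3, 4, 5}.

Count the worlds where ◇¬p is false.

1: successors {3, 5}; ¬p there: 3:F, 5:F. ✗
2: successors {1, 2, 3, 5}; ¬p there: 1:T, 2:T, 3:F, 5:F. ✓
3: successors {1, 2, 4, 5}; ¬p there: 1:T, 2:T, 4:F, 5:F. ✓
4: successors {3}; ¬p there: 3:F. ✗
5: successors {3}; ¬p there: 3:F. ✗
Satisfying worlds: {2, 3}.
So ◇¬p fails at the other 3 worlds.

3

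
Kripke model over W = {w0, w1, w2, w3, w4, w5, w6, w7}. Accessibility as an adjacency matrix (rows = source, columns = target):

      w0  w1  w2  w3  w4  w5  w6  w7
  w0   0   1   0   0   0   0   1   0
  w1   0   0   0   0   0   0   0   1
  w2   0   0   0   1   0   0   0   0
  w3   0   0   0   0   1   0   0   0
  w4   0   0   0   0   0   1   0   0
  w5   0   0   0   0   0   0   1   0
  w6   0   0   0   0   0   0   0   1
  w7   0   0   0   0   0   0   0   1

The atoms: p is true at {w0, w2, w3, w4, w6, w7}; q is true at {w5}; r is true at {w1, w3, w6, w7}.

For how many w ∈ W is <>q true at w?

1

w0: successors {w1, w6}; q there: w1:F, w6:F. ✗
w1: successors {w7}; q there: w7:F. ✗
w2: successors {w3}; q there: w3:F. ✗
w3: successors {w4}; q there: w4:F. ✗
w4: successors {w5}; q there: w5:T. ✓
w5: successors {w6}; q there: w6:F. ✗
w6: successors {w7}; q there: w7:F. ✗
w7: successors {w7}; q there: w7:F. ✗
Satisfying worlds: {w4}.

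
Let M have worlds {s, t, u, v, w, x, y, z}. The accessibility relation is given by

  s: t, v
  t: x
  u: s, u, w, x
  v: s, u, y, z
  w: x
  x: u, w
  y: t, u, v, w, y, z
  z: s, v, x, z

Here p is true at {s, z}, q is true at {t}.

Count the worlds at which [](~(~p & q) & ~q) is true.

s: successors {t, v}; ~(~p & q) & ~q there: t:F, v:T. ✗
t: successors {x}; ~(~p & q) & ~q there: x:T. ✓
u: successors {s, u, w, x}; ~(~p & q) & ~q there: s:T, u:T, w:T, x:T. ✓
v: successors {s, u, y, z}; ~(~p & q) & ~q there: s:T, u:T, y:T, z:T. ✓
w: successors {x}; ~(~p & q) & ~q there: x:T. ✓
x: successors {u, w}; ~(~p & q) & ~q there: u:T, w:T. ✓
y: successors {t, u, v, w, y, z}; ~(~p & q) & ~q there: t:F, u:T, v:T, w:T, y:T, z:T. ✗
z: successors {s, v, x, z}; ~(~p & q) & ~q there: s:T, v:T, x:T, z:T. ✓
Satisfying worlds: {t, u, v, w, x, z}.

6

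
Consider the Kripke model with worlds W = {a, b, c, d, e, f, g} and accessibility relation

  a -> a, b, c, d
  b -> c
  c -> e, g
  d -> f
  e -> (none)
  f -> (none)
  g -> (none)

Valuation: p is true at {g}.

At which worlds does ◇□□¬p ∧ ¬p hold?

a: ◇□□¬p is T, ¬p is T. ✓
b: ◇□□¬p is T, ¬p is T. ✓
c: ◇□□¬p is T, ¬p is T. ✓
d: ◇□□¬p is T, ¬p is T. ✓
e: ◇□□¬p is F, ¬p is T. ✗
f: ◇□□¬p is F, ¬p is T. ✗
g: ◇□□¬p is F, ¬p is F. ✗

{a, b, c, d}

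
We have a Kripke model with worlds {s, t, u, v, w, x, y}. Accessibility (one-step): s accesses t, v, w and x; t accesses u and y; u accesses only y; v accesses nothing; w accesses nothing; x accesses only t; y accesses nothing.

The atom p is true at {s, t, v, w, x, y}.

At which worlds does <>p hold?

s: successors {t, v, w, x}; p there: t:T, v:T, w:T, x:T. ✓
t: successors {u, y}; p there: u:F, y:T. ✓
u: successors {y}; p there: y:T. ✓
v: no successors, so <>p fails. ✗
w: no successors, so <>p fails. ✗
x: successors {t}; p there: t:T. ✓
y: no successors, so <>p fails. ✗

{s, t, u, x}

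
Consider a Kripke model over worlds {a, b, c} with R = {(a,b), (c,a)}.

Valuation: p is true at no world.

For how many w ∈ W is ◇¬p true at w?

a: successors {b}; ¬p there: b:T. ✓
b: no successors, so ◇¬p fails. ✗
c: successors {a}; ¬p there: a:T. ✓
Satisfying worlds: {a, c}.

2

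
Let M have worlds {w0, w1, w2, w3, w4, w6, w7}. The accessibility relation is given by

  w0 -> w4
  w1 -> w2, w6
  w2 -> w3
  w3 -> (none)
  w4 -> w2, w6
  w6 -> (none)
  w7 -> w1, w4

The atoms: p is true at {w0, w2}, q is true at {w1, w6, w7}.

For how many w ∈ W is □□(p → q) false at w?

2

w0: successors {w4}; □(p → q) there: w4:F. ✗
w1: successors {w2, w6}; □(p → q) there: w2:T, w6:T. ✓
w2: successors {w3}; □(p → q) there: w3:T. ✓
w3: no successors, so □□(p → q) holds vacuously. ✓
w4: successors {w2, w6}; □(p → q) there: w2:T, w6:T. ✓
w6: no successors, so □□(p → q) holds vacuously. ✓
w7: successors {w1, w4}; □(p → q) there: w1:F, w4:F. ✗
Satisfying worlds: {w1, w2, w3, w4, w6}.
So □□(p → q) fails at the other 2 worlds.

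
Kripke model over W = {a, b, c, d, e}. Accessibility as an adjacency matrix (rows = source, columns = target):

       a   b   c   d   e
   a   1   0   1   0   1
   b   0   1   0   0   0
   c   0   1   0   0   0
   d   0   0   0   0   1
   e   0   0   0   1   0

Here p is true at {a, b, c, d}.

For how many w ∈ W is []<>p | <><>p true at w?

a: []<>p is T, <><>p is T. ✓
b: []<>p is T, <><>p is T. ✓
c: []<>p is T, <><>p is T. ✓
d: []<>p is T, <><>p is T. ✓
e: []<>p is F, <><>p is F. ✗
Satisfying worlds: {a, b, c, d}.

4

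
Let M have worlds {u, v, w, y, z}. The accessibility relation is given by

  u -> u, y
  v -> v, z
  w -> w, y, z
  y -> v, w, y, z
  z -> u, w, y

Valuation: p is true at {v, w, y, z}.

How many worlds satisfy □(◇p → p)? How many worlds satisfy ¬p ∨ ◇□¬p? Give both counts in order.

For □(◇p → p):
u: successors {u, y}; ◇p → p there: u:F, y:T. ✗
v: successors {v, z}; ◇p → p there: v:T, z:T. ✓
w: successors {w, y, z}; ◇p → p there: w:T, y:T, z:T. ✓
y: successors {v, w, y, z}; ◇p → p there: v:T, w:T, y:T, z:T. ✓
z: successors {u, w, y}; ◇p → p there: u:F, w:T, y:T. ✗
— 3 worlds.
For ¬p ∨ ◇□¬p:
u: ¬p is T, ◇□¬p is F. ✓
v: ¬p is F, ◇□¬p is F. ✗
w: ¬p is F, ◇□¬p is F. ✗
y: ¬p is F, ◇□¬p is F. ✗
z: ¬p is F, ◇□¬p is F. ✗
— 1 world.

3 and 1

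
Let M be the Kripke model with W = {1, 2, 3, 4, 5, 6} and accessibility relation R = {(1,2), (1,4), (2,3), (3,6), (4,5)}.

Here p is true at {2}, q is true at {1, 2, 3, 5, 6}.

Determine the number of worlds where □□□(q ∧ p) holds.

5

1: successors {2, 4}; □□(q ∧ p) there: 2:F, 4:T. ✗
2: successors {3}; □□(q ∧ p) there: 3:T. ✓
3: successors {6}; □□(q ∧ p) there: 6:T. ✓
4: successors {5}; □□(q ∧ p) there: 5:T. ✓
5: no successors, so □□□(q ∧ p) holds vacuously. ✓
6: no successors, so □□□(q ∧ p) holds vacuously. ✓
Satisfying worlds: {2, 3, 4, 5, 6}.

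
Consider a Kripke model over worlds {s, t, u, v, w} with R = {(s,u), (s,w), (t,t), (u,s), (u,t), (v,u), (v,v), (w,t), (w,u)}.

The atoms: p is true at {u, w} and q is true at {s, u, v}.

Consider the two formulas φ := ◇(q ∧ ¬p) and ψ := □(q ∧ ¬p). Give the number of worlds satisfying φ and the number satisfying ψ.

2 and 0

For ◇(q ∧ ¬p):
s: successors {u, w}; q ∧ ¬p there: u:F, w:F. ✗
t: successors {t}; q ∧ ¬p there: t:F. ✗
u: successors {s, t}; q ∧ ¬p there: s:T, t:F. ✓
v: successors {u, v}; q ∧ ¬p there: u:F, v:T. ✓
w: successors {t, u}; q ∧ ¬p there: t:F, u:F. ✗
— 2 worlds.
For □(q ∧ ¬p):
s: successors {u, w}; q ∧ ¬p there: u:F, w:F. ✗
t: successors {t}; q ∧ ¬p there: t:F. ✗
u: successors {s, t}; q ∧ ¬p there: s:T, t:F. ✗
v: successors {u, v}; q ∧ ¬p there: u:F, v:T. ✗
w: successors {t, u}; q ∧ ¬p there: t:F, u:F. ✗
— 0 worlds.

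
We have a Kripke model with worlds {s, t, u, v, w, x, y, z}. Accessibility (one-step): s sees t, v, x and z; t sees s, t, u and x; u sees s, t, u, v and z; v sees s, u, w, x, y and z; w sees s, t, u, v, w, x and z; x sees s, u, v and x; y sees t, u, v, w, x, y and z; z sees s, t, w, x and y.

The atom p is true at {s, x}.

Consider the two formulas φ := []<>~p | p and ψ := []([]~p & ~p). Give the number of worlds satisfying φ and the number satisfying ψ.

For []<>~p | p:
s: []<>~p is T, p is T. ✓
t: []<>~p is T, p is F. ✓
u: []<>~p is T, p is F. ✓
v: []<>~p is T, p is F. ✓
w: []<>~p is T, p is F. ✓
x: []<>~p is T, p is T. ✓
y: []<>~p is T, p is F. ✓
z: []<>~p is T, p is F. ✓
— 8 worlds.
For []([]~p & ~p):
s: successors {t, v, x, z}; []~p & ~p there: t:F, v:F, x:F, z:F. ✗
t: successors {s, t, u, x}; []~p & ~p there: s:F, t:F, u:F, x:F. ✗
u: successors {s, t, u, v, z}; []~p & ~p there: s:F, t:F, u:F, v:F, z:F. ✗
v: successors {s, u, w, x, y, z}; []~p & ~p there: s:F, u:F, w:F, x:F, y:F, z:F. ✗
w: successors {s, t, u, v, w, x, z}; []~p & ~p there: s:F, t:F, u:F, v:F, w:F, x:F, z:F. ✗
x: successors {s, u, v, x}; []~p & ~p there: s:F, u:F, v:F, x:F. ✗
y: successors {t, u, v, w, x, y, z}; []~p & ~p there: t:F, u:F, v:F, w:F, x:F, y:F, z:F. ✗
z: successors {s, t, w, x, y}; []~p & ~p there: s:F, t:F, w:F, x:F, y:F. ✗
— 0 worlds.

8 and 0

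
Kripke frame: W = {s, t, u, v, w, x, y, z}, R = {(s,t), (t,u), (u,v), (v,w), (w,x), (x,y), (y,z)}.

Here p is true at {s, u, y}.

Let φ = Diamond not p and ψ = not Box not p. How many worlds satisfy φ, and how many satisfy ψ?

5 and 2

For Diamond not p:
s: successors {t}; not p there: t:T. ✓
t: successors {u}; not p there: u:F. ✗
u: successors {v}; not p there: v:T. ✓
v: successors {w}; not p there: w:T. ✓
w: successors {x}; not p there: x:T. ✓
x: successors {y}; not p there: y:F. ✗
y: successors {z}; not p there: z:T. ✓
z: no successors, so Diamond not p fails. ✗
— 5 worlds.
For not Box not p:
s: Box not p is T. ✗
t: Box not p is F. ✓
u: Box not p is T. ✗
v: Box not p is T. ✗
w: Box not p is T. ✗
x: Box not p is F. ✓
y: Box not p is T. ✗
z: Box not p is T. ✗
— 2 worlds.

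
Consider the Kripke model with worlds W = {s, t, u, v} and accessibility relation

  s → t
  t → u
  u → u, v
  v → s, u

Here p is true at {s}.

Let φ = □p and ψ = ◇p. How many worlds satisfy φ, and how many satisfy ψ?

0 and 1

For □p:
s: successors {t}; p there: t:F. ✗
t: successors {u}; p there: u:F. ✗
u: successors {u, v}; p there: u:F, v:F. ✗
v: successors {s, u}; p there: s:T, u:F. ✗
— 0 worlds.
For ◇p:
s: successors {t}; p there: t:F. ✗
t: successors {u}; p there: u:F. ✗
u: successors {u, v}; p there: u:F, v:F. ✗
v: successors {s, u}; p there: s:T, u:F. ✓
— 1 world.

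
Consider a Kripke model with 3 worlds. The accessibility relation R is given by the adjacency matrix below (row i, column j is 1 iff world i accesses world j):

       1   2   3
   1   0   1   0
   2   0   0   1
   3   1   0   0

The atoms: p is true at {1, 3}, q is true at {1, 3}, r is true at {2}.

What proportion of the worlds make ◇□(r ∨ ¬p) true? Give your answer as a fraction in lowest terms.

1: successors {2}; □(r ∨ ¬p) there: 2:F. ✗
2: successors {3}; □(r ∨ ¬p) there: 3:F. ✗
3: successors {1}; □(r ∨ ¬p) there: 1:T. ✓
That's 1 of 3 worlds, so 1/3.

1/3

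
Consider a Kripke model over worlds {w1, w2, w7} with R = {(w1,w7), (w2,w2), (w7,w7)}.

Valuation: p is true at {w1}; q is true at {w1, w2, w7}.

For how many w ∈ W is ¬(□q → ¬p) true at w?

w1: □q → ¬p is F. ✓
w2: □q → ¬p is T. ✗
w7: □q → ¬p is T. ✗
Satisfying worlds: {w1}.

1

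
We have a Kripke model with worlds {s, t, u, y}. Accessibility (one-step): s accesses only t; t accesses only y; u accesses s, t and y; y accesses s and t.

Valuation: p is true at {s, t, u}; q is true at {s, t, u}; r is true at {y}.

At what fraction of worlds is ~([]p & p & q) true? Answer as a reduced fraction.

3/4

s: []p & p & q is T. ✗
t: []p & p & q is F. ✓
u: []p & p & q is F. ✓
y: []p & p & q is F. ✓
That's 3 of 4 worlds, so 3/4.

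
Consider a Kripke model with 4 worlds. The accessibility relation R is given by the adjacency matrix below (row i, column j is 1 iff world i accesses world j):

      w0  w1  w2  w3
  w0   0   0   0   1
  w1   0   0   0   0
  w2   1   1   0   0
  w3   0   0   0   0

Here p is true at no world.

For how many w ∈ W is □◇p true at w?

w0: successors {w3}; ◇p there: w3:F. ✗
w1: no successors, so □◇p holds vacuously. ✓
w2: successors {w0, w1}; ◇p there: w0:F, w1:F. ✗
w3: no successors, so □◇p holds vacuously. ✓
Satisfying worlds: {w1, w3}.

2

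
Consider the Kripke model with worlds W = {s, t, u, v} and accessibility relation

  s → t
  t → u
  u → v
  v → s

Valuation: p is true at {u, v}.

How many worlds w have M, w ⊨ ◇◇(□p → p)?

s: successors {t}; ◇(□p → p) there: t:T. ✓
t: successors {u}; ◇(□p → p) there: u:T. ✓
u: successors {v}; ◇(□p → p) there: v:T. ✓
v: successors {s}; ◇(□p → p) there: s:F. ✗
Satisfying worlds: {s, t, u}.

3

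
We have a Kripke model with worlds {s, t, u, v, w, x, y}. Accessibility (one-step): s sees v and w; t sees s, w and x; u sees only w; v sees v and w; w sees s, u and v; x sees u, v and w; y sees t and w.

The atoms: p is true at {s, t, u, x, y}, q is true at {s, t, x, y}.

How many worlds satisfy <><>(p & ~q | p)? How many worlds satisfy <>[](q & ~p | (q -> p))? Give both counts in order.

For <><>(p & ~q | p):
s: successors {v, w}; <>(p & ~q | p) there: v:F, w:T. ✓
t: successors {s, w, x}; <>(p & ~q | p) there: s:F, w:T, x:T. ✓
u: successors {w}; <>(p & ~q | p) there: w:T. ✓
v: successors {v, w}; <>(p & ~q | p) there: v:F, w:T. ✓
w: successors {s, u, v}; <>(p & ~q | p) there: s:F, u:F, v:F. ✗
x: successors {u, v, w}; <>(p & ~q | p) there: u:F, v:F, w:T. ✓
y: successors {t, w}; <>(p & ~q | p) there: t:T, w:T. ✓
— 6 worlds.
For <>[](q & ~p | (q -> p)):
s: successors {v, w}; [](q & ~p | (q -> p)) there: v:T, w:T. ✓
t: successors {s, w, x}; [](q & ~p | (q -> p)) there: s:T, w:T, x:T. ✓
u: successors {w}; [](q & ~p | (q -> p)) there: w:T. ✓
v: successors {v, w}; [](q & ~p | (q -> p)) there: v:T, w:T. ✓
w: successors {s, u, v}; [](q & ~p | (q -> p)) there: s:T, u:T, v:T. ✓
x: successors {u, v, w}; [](q & ~p | (q -> p)) there: u:T, v:T, w:T. ✓
y: successors {t, w}; [](q & ~p | (q -> p)) there: t:T, w:T. ✓
— 7 worlds.

6 and 7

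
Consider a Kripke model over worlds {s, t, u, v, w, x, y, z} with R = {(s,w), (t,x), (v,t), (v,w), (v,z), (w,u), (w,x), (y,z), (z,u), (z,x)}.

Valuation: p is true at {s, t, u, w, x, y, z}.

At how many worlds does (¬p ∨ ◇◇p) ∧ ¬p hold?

s: ¬p ∨ ◇◇p is T, ¬p is F. ✗
t: ¬p ∨ ◇◇p is F, ¬p is F. ✗
u: ¬p ∨ ◇◇p is F, ¬p is F. ✗
v: ¬p ∨ ◇◇p is T, ¬p is T. ✓
w: ¬p ∨ ◇◇p is F, ¬p is F. ✗
x: ¬p ∨ ◇◇p is F, ¬p is F. ✗
y: ¬p ∨ ◇◇p is T, ¬p is F. ✗
z: ¬p ∨ ◇◇p is F, ¬p is F. ✗
Satisfying worlds: {v}.

1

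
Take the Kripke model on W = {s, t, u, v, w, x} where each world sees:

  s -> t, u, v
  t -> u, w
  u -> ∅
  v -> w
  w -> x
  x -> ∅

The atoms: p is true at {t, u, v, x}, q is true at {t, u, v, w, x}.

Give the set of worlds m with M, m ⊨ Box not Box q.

{u, x}

s: successors {t, u, v}; not Box q there: t:F, u:F, v:F. ✗
t: successors {u, w}; not Box q there: u:F, w:F. ✗
u: no successors, so Box not Box q holds vacuously. ✓
v: successors {w}; not Box q there: w:F. ✗
w: successors {x}; not Box q there: x:F. ✗
x: no successors, so Box not Box q holds vacuously. ✓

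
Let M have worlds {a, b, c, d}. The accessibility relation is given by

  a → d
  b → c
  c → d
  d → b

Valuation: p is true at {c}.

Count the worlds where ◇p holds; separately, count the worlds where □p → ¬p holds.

For ◇p:
a: successors {d}; p there: d:F. ✗
b: successors {c}; p there: c:T. ✓
c: successors {d}; p there: d:F. ✗
d: successors {b}; p there: b:F. ✗
— 1 world.
For □p → ¬p:
a: □p is F, ¬p is T. ✓
b: □p is T, ¬p is T. ✓
c: □p is F, ¬p is F. ✓
d: □p is F, ¬p is T. ✓
— 4 worlds.

1 and 4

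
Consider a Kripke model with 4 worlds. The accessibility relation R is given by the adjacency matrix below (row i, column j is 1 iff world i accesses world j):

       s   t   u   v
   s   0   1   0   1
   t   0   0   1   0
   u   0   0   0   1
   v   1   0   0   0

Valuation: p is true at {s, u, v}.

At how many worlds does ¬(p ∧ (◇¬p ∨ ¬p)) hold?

s: p ∧ (◇¬p ∨ ¬p) is T. ✗
t: p ∧ (◇¬p ∨ ¬p) is F. ✓
u: p ∧ (◇¬p ∨ ¬p) is F. ✓
v: p ∧ (◇¬p ∨ ¬p) is F. ✓
Satisfying worlds: {t, u, v}.

3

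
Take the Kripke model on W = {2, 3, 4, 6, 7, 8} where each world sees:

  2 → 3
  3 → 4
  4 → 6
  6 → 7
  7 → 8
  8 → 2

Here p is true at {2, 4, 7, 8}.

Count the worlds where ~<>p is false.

2: <>p is F. ✓
3: <>p is T. ✗
4: <>p is F. ✓
6: <>p is T. ✗
7: <>p is T. ✗
8: <>p is T. ✗
Satisfying worlds: {2, 4}.
So ~<>p fails at the other 4 worlds.

4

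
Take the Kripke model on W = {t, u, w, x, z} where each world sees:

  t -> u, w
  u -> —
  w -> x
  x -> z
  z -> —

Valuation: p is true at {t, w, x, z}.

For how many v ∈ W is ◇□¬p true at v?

t: successors {u, w}; □¬p there: u:T, w:F. ✓
u: no successors, so ◇□¬p fails. ✗
w: successors {x}; □¬p there: x:F. ✗
x: successors {z}; □¬p there: z:T. ✓
z: no successors, so ◇□¬p fails. ✗
Satisfying worlds: {t, x}.

2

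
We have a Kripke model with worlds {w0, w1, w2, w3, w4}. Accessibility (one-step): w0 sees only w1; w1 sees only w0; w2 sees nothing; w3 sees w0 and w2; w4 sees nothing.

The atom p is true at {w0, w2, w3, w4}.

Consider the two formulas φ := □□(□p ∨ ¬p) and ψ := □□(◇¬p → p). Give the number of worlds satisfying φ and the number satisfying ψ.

4 and 5

For □□(□p ∨ ¬p):
w0: successors {w1}; □(□p ∨ ¬p) there: w1:F. ✗
w1: successors {w0}; □(□p ∨ ¬p) there: w0:T. ✓
w2: no successors, so □□(□p ∨ ¬p) holds vacuously. ✓
w3: successors {w0, w2}; □(□p ∨ ¬p) there: w0:T, w2:T. ✓
w4: no successors, so □□(□p ∨ ¬p) holds vacuously. ✓
— 4 worlds.
For □□(◇¬p → p):
w0: successors {w1}; □(◇¬p → p) there: w1:T. ✓
w1: successors {w0}; □(◇¬p → p) there: w0:T. ✓
w2: no successors, so □□(◇¬p → p) holds vacuously. ✓
w3: successors {w0, w2}; □(◇¬p → p) there: w0:T, w2:T. ✓
w4: no successors, so □□(◇¬p → p) holds vacuously. ✓
— 5 worlds.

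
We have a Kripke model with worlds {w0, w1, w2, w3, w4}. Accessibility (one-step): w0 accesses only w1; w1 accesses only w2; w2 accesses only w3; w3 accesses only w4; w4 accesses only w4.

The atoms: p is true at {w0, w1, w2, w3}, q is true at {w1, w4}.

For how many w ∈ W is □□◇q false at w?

w0: successors {w1}; □◇q there: w1:F. ✗
w1: successors {w2}; □◇q there: w2:T. ✓
w2: successors {w3}; □◇q there: w3:T. ✓
w3: successors {w4}; □◇q there: w4:T. ✓
w4: successors {w4}; □◇q there: w4:T. ✓
Satisfying worlds: {w1, w2, w3, w4}.
So □□◇q fails at the other 1 world.

1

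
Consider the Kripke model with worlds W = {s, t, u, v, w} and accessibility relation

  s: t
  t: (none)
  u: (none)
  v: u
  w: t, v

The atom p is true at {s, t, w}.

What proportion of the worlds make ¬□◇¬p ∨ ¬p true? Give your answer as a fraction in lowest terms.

s: ¬□◇¬p is T, ¬p is F. ✓
t: ¬□◇¬p is F, ¬p is F. ✗
u: ¬□◇¬p is F, ¬p is T. ✓
v: ¬□◇¬p is T, ¬p is T. ✓
w: ¬□◇¬p is T, ¬p is F. ✓
That's 4 of 5 worlds, so 4/5.

4/5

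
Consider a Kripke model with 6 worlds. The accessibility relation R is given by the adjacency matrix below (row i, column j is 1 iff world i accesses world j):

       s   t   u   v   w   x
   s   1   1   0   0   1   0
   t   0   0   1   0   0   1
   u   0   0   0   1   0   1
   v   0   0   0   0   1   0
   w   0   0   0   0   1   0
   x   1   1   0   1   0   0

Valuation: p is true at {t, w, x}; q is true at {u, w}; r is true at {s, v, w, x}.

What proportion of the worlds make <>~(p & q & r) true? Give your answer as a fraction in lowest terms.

2/3

s: successors {s, t, w}; ~(p & q & r) there: s:T, t:T, w:F. ✓
t: successors {u, x}; ~(p & q & r) there: u:T, x:T. ✓
u: successors {v, x}; ~(p & q & r) there: v:T, x:T. ✓
v: successors {w}; ~(p & q & r) there: w:F. ✗
w: successors {w}; ~(p & q & r) there: w:F. ✗
x: successors {s, t, v}; ~(p & q & r) there: s:T, t:T, v:T. ✓
That's 4 of 6 worlds, so 4/6 = 2/3.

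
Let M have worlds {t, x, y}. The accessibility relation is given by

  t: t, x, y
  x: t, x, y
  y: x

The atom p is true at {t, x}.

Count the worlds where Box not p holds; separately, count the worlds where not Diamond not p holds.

For Box not p:
t: successors {t, x, y}; not p there: t:F, x:F, y:T. ✗
x: successors {t, x, y}; not p there: t:F, x:F, y:T. ✗
y: successors {x}; not p there: x:F. ✗
— 0 worlds.
For not Diamond not p:
t: Diamond not p is T. ✗
x: Diamond not p is T. ✗
y: Diamond not p is F. ✓
— 1 world.

0 and 1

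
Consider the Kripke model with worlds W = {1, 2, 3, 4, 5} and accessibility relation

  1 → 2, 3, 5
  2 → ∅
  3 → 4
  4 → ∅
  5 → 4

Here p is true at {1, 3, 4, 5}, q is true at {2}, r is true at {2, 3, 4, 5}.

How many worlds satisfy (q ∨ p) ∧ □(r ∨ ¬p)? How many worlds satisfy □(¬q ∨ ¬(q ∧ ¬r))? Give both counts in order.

5 and 5

For (q ∨ p) ∧ □(r ∨ ¬p):
1: q ∨ p is T, □(r ∨ ¬p) is T. ✓
2: q ∨ p is T, □(r ∨ ¬p) is T. ✓
3: q ∨ p is T, □(r ∨ ¬p) is T. ✓
4: q ∨ p is T, □(r ∨ ¬p) is T. ✓
5: q ∨ p is T, □(r ∨ ¬p) is T. ✓
— 5 worlds.
For □(¬q ∨ ¬(q ∧ ¬r)):
1: successors {2, 3, 5}; ¬q ∨ ¬(q ∧ ¬r) there: 2:T, 3:T, 5:T. ✓
2: no successors, so □(¬q ∨ ¬(q ∧ ¬r)) holds vacuously. ✓
3: successors {4}; ¬q ∨ ¬(q ∧ ¬r) there: 4:T. ✓
4: no successors, so □(¬q ∨ ¬(q ∧ ¬r)) holds vacuously. ✓
5: successors {4}; ¬q ∨ ¬(q ∧ ¬r) there: 4:T. ✓
— 5 worlds.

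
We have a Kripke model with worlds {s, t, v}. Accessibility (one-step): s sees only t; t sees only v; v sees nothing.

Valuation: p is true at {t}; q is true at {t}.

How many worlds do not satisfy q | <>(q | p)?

1

s: q is F, <>(q | p) is T. ✓
t: q is T, <>(q | p) is F. ✓
v: q is F, <>(q | p) is F. ✗
Satisfying worlds: {s, t}.
So q | <>(q | p) fails at the other 1 world.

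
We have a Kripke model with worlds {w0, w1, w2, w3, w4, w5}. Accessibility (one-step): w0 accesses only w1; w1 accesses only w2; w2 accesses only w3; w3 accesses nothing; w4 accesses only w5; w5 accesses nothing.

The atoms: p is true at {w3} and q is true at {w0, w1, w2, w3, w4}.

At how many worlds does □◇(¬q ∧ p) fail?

w0: successors {w1}; ◇(¬q ∧ p) there: w1:F. ✗
w1: successors {w2}; ◇(¬q ∧ p) there: w2:F. ✗
w2: successors {w3}; ◇(¬q ∧ p) there: w3:F. ✗
w3: no successors, so □◇(¬q ∧ p) holds vacuously. ✓
w4: successors {w5}; ◇(¬q ∧ p) there: w5:F. ✗
w5: no successors, so □◇(¬q ∧ p) holds vacuously. ✓
Satisfying worlds: {w3, w5}.
So □◇(¬q ∧ p) fails at the other 4 worlds.

4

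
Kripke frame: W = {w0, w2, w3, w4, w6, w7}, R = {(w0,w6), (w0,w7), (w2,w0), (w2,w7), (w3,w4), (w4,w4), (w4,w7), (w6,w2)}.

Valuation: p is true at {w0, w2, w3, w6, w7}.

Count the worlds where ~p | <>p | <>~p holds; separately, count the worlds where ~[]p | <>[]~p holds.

5 and 4

For ~p | <>p | <>~p:
w0: ~p is F, <>p | <>~p is T. ✓
w2: ~p is F, <>p | <>~p is T. ✓
w3: ~p is F, <>p | <>~p is T. ✓
w4: ~p is T, <>p | <>~p is T. ✓
w6: ~p is F, <>p | <>~p is T. ✓
w7: ~p is F, <>p | <>~p is F. ✗
— 5 worlds.
For ~[]p | <>[]~p:
w0: ~[]p is F, <>[]~p is T. ✓
w2: ~[]p is F, <>[]~p is T. ✓
w3: ~[]p is T, <>[]~p is F. ✓
w4: ~[]p is T, <>[]~p is T. ✓
w6: ~[]p is F, <>[]~p is F. ✗
w7: ~[]p is F, <>[]~p is F. ✗
— 4 worlds.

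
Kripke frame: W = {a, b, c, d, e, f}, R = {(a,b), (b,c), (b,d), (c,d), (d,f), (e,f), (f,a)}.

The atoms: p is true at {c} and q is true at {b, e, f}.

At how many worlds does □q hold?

a: successors {b}; q there: b:T. ✓
b: successors {c, d}; q there: c:F, d:F. ✗
c: successors {d}; q there: d:F. ✗
d: successors {f}; q there: f:T. ✓
e: successors {f}; q there: f:T. ✓
f: successors {a}; q there: a:F. ✗
Satisfying worlds: {a, d, e}.

3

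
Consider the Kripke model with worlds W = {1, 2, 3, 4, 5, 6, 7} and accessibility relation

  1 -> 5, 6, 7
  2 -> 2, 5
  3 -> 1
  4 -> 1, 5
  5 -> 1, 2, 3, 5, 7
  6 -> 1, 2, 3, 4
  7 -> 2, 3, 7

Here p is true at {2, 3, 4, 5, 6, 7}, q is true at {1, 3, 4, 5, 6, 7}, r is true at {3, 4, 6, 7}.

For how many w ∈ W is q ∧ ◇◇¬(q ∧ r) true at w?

1: q is T, ◇◇¬(q ∧ r) is T. ✓
2: q is F, ◇◇¬(q ∧ r) is T. ✗
3: q is T, ◇◇¬(q ∧ r) is T. ✓
4: q is T, ◇◇¬(q ∧ r) is T. ✓
5: q is T, ◇◇¬(q ∧ r) is T. ✓
6: q is T, ◇◇¬(q ∧ r) is T. ✓
7: q is T, ◇◇¬(q ∧ r) is T. ✓
Satisfying worlds: {1, 3, 4, 5, 6, 7}.

6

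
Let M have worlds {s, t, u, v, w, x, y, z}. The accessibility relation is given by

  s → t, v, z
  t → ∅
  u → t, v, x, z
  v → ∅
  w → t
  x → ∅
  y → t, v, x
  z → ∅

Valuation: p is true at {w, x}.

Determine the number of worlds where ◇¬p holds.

4

s: successors {t, v, z}; ¬p there: t:T, v:T, z:T. ✓
t: no successors, so ◇¬p fails. ✗
u: successors {t, v, x, z}; ¬p there: t:T, v:T, x:F, z:T. ✓
v: no successors, so ◇¬p fails. ✗
w: successors {t}; ¬p there: t:T. ✓
x: no successors, so ◇¬p fails. ✗
y: successors {t, v, x}; ¬p there: t:T, v:T, x:F. ✓
z: no successors, so ◇¬p fails. ✗
Satisfying worlds: {s, u, w, y}.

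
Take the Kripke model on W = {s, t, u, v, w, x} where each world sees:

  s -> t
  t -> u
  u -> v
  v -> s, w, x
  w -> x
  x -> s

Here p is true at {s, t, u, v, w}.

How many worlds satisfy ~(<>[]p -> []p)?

2

s: <>[]p -> []p is T. ✗
t: <>[]p -> []p is T. ✗
u: <>[]p -> []p is T. ✗
v: <>[]p -> []p is F. ✓
w: <>[]p -> []p is F. ✓
x: <>[]p -> []p is T. ✗
Satisfying worlds: {v, w}.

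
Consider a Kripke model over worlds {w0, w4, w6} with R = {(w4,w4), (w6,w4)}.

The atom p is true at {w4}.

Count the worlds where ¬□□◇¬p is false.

1

w0: □□◇¬p is T. ✗
w4: □□◇¬p is F. ✓
w6: □□◇¬p is F. ✓
Satisfying worlds: {w4, w6}.
So ¬□□◇¬p fails at the other 1 world.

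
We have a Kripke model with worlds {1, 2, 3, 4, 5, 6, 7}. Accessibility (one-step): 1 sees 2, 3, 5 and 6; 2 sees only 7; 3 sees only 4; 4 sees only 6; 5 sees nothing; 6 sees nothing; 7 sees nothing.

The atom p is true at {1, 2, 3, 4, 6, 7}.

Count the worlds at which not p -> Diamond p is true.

6

1: not p is F, Diamond p is T. ✓
2: not p is F, Diamond p is T. ✓
3: not p is F, Diamond p is T. ✓
4: not p is F, Diamond p is T. ✓
5: not p is T, Diamond p is F. ✗
6: not p is F, Diamond p is F. ✓
7: not p is F, Diamond p is F. ✓
Satisfying worlds: {1, 2, 3, 4, 6, 7}.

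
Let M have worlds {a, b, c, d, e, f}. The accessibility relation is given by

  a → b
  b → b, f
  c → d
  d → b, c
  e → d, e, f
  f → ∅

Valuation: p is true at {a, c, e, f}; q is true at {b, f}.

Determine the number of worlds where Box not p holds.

a: successors {b}; not p there: b:T. ✓
b: successors {b, f}; not p there: b:T, f:F. ✗
c: successors {d}; not p there: d:T. ✓
d: successors {b, c}; not p there: b:T, c:F. ✗
e: successors {d, e, f}; not p there: d:T, e:F, f:F. ✗
f: no successors, so Box not p holds vacuously. ✓
Satisfying worlds: {a, c, f}.

3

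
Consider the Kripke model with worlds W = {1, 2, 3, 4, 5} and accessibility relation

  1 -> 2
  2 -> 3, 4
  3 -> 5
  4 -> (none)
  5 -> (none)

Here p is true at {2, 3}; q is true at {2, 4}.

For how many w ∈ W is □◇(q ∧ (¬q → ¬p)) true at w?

1: successors {2}; ◇(q ∧ (¬q → ¬p)) there: 2:T. ✓
2: successors {3, 4}; ◇(q ∧ (¬q → ¬p)) there: 3:F, 4:F. ✗
3: successors {5}; ◇(q ∧ (¬q → ¬p)) there: 5:F. ✗
4: no successors, so □◇(q ∧ (¬q → ¬p)) holds vacuously. ✓
5: no successors, so □◇(q ∧ (¬q → ¬p)) holds vacuously. ✓
Satisfying worlds: {1, 4, 5}.

3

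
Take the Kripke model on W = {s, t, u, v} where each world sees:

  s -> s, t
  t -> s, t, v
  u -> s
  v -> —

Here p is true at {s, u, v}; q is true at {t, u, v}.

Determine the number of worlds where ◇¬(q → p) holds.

2

s: successors {s, t}; ¬(q → p) there: s:F, t:T. ✓
t: successors {s, t, v}; ¬(q → p) there: s:F, t:T, v:F. ✓
u: successors {s}; ¬(q → p) there: s:F. ✗
v: no successors, so ◇¬(q → p) fails. ✗
Satisfying worlds: {s, t}.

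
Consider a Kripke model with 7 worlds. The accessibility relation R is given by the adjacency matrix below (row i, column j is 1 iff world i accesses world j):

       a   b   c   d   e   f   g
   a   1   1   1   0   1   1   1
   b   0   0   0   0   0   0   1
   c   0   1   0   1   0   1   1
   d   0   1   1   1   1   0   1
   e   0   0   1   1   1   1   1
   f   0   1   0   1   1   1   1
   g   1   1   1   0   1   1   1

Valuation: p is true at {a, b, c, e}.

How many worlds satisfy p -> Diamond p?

6

a: p is T, Diamond p is T. ✓
b: p is T, Diamond p is F. ✗
c: p is T, Diamond p is T. ✓
d: p is F, Diamond p is T. ✓
e: p is T, Diamond p is T. ✓
f: p is F, Diamond p is T. ✓
g: p is F, Diamond p is T. ✓
Satisfying worlds: {a, c, d, e, f, g}.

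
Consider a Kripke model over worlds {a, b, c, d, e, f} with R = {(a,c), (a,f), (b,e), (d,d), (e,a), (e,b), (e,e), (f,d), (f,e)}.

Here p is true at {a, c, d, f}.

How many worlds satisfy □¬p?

a: successors {c, f}; ¬p there: c:F, f:F. ✗
b: successors {e}; ¬p there: e:T. ✓
c: no successors, so □¬p holds vacuously. ✓
d: successors {d}; ¬p there: d:F. ✗
e: successors {a, b, e}; ¬p there: a:F, b:T, e:T. ✗
f: successors {d, e}; ¬p there: d:F, e:T. ✗
Satisfying worlds: {b, c}.

2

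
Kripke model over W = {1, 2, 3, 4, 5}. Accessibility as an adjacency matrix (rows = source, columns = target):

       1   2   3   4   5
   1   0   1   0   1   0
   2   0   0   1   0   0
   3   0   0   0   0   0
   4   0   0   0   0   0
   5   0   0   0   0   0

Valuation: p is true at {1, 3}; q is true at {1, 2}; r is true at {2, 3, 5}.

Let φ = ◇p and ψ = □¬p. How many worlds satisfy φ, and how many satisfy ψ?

For ◇p:
1: successors {2, 4}; p there: 2:F, 4:F. ✗
2: successors {3}; p there: 3:T. ✓
3: no successors, so ◇p fails. ✗
4: no successors, so ◇p fails. ✗
5: no successors, so ◇p fails. ✗
— 1 world.
For □¬p:
1: successors {2, 4}; ¬p there: 2:T, 4:T. ✓
2: successors {3}; ¬p there: 3:F. ✗
3: no successors, so □¬p holds vacuously. ✓
4: no successors, so □¬p holds vacuously. ✓
5: no successors, so □¬p holds vacuously. ✓
— 4 worlds.

1 and 4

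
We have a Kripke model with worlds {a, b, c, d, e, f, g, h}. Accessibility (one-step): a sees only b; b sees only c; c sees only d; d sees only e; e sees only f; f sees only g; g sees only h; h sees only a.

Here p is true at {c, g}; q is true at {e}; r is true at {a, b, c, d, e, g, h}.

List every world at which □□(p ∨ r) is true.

a: successors {b}; □(p ∨ r) there: b:T. ✓
b: successors {c}; □(p ∨ r) there: c:T. ✓
c: successors {d}; □(p ∨ r) there: d:T. ✓
d: successors {e}; □(p ∨ r) there: e:F. ✗
e: successors {f}; □(p ∨ r) there: f:T. ✓
f: successors {g}; □(p ∨ r) there: g:T. ✓
g: successors {h}; □(p ∨ r) there: h:T. ✓
h: successors {a}; □(p ∨ r) there: a:T. ✓

{a, b, c, e, f, g, h}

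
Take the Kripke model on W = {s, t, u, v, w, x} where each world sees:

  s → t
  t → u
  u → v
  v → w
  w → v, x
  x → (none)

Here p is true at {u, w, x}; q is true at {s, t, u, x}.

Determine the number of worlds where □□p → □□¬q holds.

s: □□p is T, □□¬q is F. ✗
t: □□p is F, □□¬q is T. ✓
u: □□p is T, □□¬q is T. ✓
v: □□p is F, □□¬q is F. ✓
w: □□p is T, □□¬q is T. ✓
x: □□p is T, □□¬q is T. ✓
Satisfying worlds: {t, u, v, w, x}.

5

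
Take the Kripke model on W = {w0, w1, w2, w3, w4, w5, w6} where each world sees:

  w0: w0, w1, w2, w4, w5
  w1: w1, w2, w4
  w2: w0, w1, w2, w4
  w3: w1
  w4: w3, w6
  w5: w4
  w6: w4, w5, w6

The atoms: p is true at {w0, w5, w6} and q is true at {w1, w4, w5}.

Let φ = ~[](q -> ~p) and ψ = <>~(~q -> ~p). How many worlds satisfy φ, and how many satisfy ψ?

For ~[](q -> ~p):
w0: [](q -> ~p) is F. ✓
w1: [](q -> ~p) is T. ✗
w2: [](q -> ~p) is T. ✗
w3: [](q -> ~p) is T. ✗
w4: [](q -> ~p) is T. ✗
w5: [](q -> ~p) is T. ✗
w6: [](q -> ~p) is F. ✓
— 2 worlds.
For <>~(~q -> ~p):
w0: successors {w0, w1, w2, w4, w5}; ~(~q -> ~p) there: w0:T, w1:F, w2:F, w4:F, w5:F. ✓
w1: successors {w1, w2, w4}; ~(~q -> ~p) there: w1:F, w2:F, w4:F. ✗
w2: successors {w0, w1, w2, w4}; ~(~q -> ~p) there: w0:T, w1:F, w2:F, w4:F. ✓
w3: successors {w1}; ~(~q -> ~p) there: w1:F. ✗
w4: successors {w3, w6}; ~(~q -> ~p) there: w3:F, w6:T. ✓
w5: successors {w4}; ~(~q -> ~p) there: w4:F. ✗
w6: successors {w4, w5, w6}; ~(~q -> ~p) there: w4:F, w5:F, w6:T. ✓
— 4 worlds.

2 and 4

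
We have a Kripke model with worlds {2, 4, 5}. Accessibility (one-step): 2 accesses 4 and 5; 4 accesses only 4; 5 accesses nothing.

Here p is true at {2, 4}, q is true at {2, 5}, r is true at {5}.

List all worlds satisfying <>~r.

{2, 4}

2: successors {4, 5}; ~r there: 4:T, 5:F. ✓
4: successors {4}; ~r there: 4:T. ✓
5: no successors, so <>~r fails. ✗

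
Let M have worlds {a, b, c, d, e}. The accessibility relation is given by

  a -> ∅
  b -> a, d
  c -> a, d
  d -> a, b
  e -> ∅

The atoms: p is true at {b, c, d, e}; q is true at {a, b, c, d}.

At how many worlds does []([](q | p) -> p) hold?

a: no successors, so []([](q | p) -> p) holds vacuously. ✓
b: successors {a, d}; [](q | p) -> p there: a:F, d:T. ✗
c: successors {a, d}; [](q | p) -> p there: a:F, d:T. ✗
d: successors {a, b}; [](q | p) -> p there: a:F, b:T. ✗
e: no successors, so []([](q | p) -> p) holds vacuously. ✓
Satisfying worlds: {a, e}.

2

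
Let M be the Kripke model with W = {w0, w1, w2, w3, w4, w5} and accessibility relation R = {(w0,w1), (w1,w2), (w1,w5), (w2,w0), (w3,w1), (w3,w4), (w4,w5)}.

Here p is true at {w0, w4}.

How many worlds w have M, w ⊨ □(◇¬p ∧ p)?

2

w0: successors {w1}; ◇¬p ∧ p there: w1:F. ✗
w1: successors {w2, w5}; ◇¬p ∧ p there: w2:F, w5:F. ✗
w2: successors {w0}; ◇¬p ∧ p there: w0:T. ✓
w3: successors {w1, w4}; ◇¬p ∧ p there: w1:F, w4:T. ✗
w4: successors {w5}; ◇¬p ∧ p there: w5:F. ✗
w5: no successors, so □(◇¬p ∧ p) holds vacuously. ✓
Satisfying worlds: {w2, w5}.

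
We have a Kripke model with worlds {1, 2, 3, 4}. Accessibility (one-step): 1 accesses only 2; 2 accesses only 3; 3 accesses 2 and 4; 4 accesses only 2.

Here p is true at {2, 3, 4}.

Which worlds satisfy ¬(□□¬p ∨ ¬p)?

{2, 3, 4}

1: □□¬p ∨ ¬p is T. ✗
2: □□¬p ∨ ¬p is F. ✓
3: □□¬p ∨ ¬p is F. ✓
4: □□¬p ∨ ¬p is F. ✓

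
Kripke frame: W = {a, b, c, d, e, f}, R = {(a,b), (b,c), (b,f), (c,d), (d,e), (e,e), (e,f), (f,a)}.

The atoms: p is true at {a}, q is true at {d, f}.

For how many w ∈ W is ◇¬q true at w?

5

a: successors {b}; ¬q there: b:T. ✓
b: successors {c, f}; ¬q there: c:T, f:F. ✓
c: successors {d}; ¬q there: d:F. ✗
d: successors {e}; ¬q there: e:T. ✓
e: successors {e, f}; ¬q there: e:T, f:F. ✓
f: successors {a}; ¬q there: a:T. ✓
Satisfying worlds: {a, b, d, e, f}.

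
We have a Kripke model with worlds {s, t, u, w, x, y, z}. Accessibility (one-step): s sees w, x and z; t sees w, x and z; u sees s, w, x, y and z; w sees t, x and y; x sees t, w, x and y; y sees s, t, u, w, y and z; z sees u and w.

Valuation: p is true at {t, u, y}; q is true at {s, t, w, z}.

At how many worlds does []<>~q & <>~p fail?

s: []<>~q is T, <>~p is T. ✓
t: []<>~q is T, <>~p is T. ✓
u: []<>~q is T, <>~p is T. ✓
w: []<>~q is T, <>~p is T. ✓
x: []<>~q is T, <>~p is T. ✓
y: []<>~q is T, <>~p is T. ✓
z: []<>~q is T, <>~p is T. ✓
Satisfying worlds: {s, t, u, w, x, y, z}.
So []<>~q & <>~p fails at the other 0 worlds.

0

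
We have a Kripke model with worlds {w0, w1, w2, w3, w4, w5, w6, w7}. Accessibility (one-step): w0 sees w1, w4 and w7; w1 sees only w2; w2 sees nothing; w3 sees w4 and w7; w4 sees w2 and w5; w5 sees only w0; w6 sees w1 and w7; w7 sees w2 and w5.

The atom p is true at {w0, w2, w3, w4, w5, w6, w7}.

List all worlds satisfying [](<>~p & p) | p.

{w0, w2, w3, w4, w5, w6, w7}

w0: [](<>~p & p) is F, p is T. ✓
w1: [](<>~p & p) is F, p is F. ✗
w2: [](<>~p & p) is T, p is T. ✓
w3: [](<>~p & p) is F, p is T. ✓
w4: [](<>~p & p) is F, p is T. ✓
w5: [](<>~p & p) is T, p is T. ✓
w6: [](<>~p & p) is F, p is T. ✓
w7: [](<>~p & p) is F, p is T. ✓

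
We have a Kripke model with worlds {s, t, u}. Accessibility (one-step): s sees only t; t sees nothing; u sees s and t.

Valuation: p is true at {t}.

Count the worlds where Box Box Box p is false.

0

s: successors {t}; Box Box p there: t:T. ✓
t: no successors, so Box Box Box p holds vacuously. ✓
u: successors {s, t}; Box Box p there: s:T, t:T. ✓
Satisfying worlds: {s, t, u}.
So Box Box Box p fails at the other 0 worlds.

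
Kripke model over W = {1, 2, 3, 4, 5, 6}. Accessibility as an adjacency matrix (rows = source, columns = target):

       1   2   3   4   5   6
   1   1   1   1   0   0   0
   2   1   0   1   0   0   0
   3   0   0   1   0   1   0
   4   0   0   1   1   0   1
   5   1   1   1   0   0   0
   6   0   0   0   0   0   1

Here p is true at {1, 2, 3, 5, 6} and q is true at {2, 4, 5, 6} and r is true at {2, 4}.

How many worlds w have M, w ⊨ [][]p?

1: successors {1, 2, 3}; []p there: 1:T, 2:T, 3:T. ✓
2: successors {1, 3}; []p there: 1:T, 3:T. ✓
3: successors {3, 5}; []p there: 3:T, 5:T. ✓
4: successors {3, 4, 6}; []p there: 3:T, 4:F, 6:T. ✗
5: successors {1, 2, 3}; []p there: 1:T, 2:T, 3:T. ✓
6: successors {6}; []p there: 6:T. ✓
Satisfying worlds: {1, 2, 3, 5, 6}.

5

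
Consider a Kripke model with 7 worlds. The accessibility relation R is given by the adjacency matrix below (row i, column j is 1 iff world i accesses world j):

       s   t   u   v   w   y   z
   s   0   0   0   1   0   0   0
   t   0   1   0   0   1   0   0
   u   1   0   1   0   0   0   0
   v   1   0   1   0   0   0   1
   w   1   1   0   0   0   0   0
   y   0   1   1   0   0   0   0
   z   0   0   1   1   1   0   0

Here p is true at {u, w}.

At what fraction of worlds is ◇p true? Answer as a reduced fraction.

s: successors {v}; p there: v:F. ✗
t: successors {t, w}; p there: t:F, w:T. ✓
u: successors {s, u}; p there: s:F, u:T. ✓
v: successors {s, u, z}; p there: s:F, u:T, z:F. ✓
w: successors {s, t}; p there: s:F, t:F. ✗
y: successors {t, u}; p there: t:F, u:T. ✓
z: successors {u, v, w}; p there: u:T, v:F, w:T. ✓
That's 5 of 7 worlds, so 5/7.

5/7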